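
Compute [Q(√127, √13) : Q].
[Q(√127, √13) : Q] = 4

[Q(√127):Q] = 2 (min poly x^2 - 127, irreducible since 127 is squarefree > 1). For the top step, suppose √13 ∈ Q(√127), say √13 = c + d√127 with c, d ∈ Q. Squaring: 13 = c^2 + 127d^2 + 2cd√127. Since √127 ∉ Q this forces 2cd = 0. If d = 0 then √13 = c ∈ Q, contradicting 13 squarefree > 1. If c = 0 then 13 = 127d^2, so 127·13 = (127d)^2 is a perfect square in Q — but 127·13 = 1651 is not a perfect square (since 127 and 13 are distinct squarefree integers). Contradiction. Hence √13 ∉ Q(√127), so x^2 - 13 stays irreducible over Q(√127) and [Q(√127, √13) : Q(√127)] = 2. By the tower law, [Q(√127, √13) : Q] = 2 · 2 = 4.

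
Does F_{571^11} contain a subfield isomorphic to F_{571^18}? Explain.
No: F_{571^18} is not a subfield of F_{571^11}

F_{p^m} embeds in F_{p^n} iff m | n. Here 18 ∤ 11 (since 11 = 0·18 + 11 with remainder 11 ≠ 0), so F_{571^18} is not a subfield of F_{571^11}. Equivalently: if it were, the tower law would give 18 = [F_{571^18}:F_571] dividing [F_{571^11}:F_571] = 11, contradiction.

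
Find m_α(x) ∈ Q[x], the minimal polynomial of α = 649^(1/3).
m_α(x) = x^3 - 649

α satisfies α^3 = 649, so x^3 - 649 annihilates α. By the rational root test, a rational root p/q (in lowest terms) of x^3 - 649 would satisfy p^3 = 649 q^3, forcing q = 1 and p^3 = 649; but 649 is not a perfect cube, contradiction. A monic cubic over Q with no rational root is irreducible (any nontrivial factorization would include a linear factor). Hence x^3 - 649 is the minimal polynomial of α, and in particular [Q(α):Q] = 3.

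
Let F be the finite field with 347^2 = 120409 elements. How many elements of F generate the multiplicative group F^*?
There are φ(120408) = 38528 primitive elements

F_q^* is cyclic of order q - 1 = 120408. A cyclic group of order m has exactly φ(m) generators. Here m = 120408 = 2^3 · 3 · 29 · 173, so the number of primitive elements is φ(120408) = 38528.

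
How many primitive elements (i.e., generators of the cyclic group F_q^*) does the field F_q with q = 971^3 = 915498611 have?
There are φ(915498610) = 329951232 primitive elements

F_q^* is cyclic of order q - 1 = 915498610. A cyclic group of order m has exactly φ(m) generators. Here m = 915498610 = 2 · 5 · 13 · 79 · 97 · 919, so the number of primitive elements is φ(915498610) = 329951232.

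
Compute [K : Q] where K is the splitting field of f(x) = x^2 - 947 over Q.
[K : Q] = 2

f(x) = x^2 - 947 factors as (x - √947)(x + √947). The splitting field is K = Q(√947). Since 947 is squarefree and > 1, it is not a perfect square, so x^2 - 947 is irreducible over Q and [Q(√947) : Q] = 2. Hence [K : Q] = 2.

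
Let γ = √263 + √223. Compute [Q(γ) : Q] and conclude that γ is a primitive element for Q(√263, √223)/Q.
[Q(γ) : Q] = 4 (equivalently, Q(γ) = Q(√263, √223))

Obviously Q(γ) ⊆ Q(√263, √223), and [Q(√263, √223):Q] = 4 (since 263, 223 are distinct squarefree integers > 1 with 58649 not a perfect square). To show equality we compute the minimal polynomial of γ. From γ = √263 + √223: γ^2 = 263 + 2√(58649) + 223 = 486 + 2√(58649), so γ^2 - 486 = 2√(58649); squaring, (γ^2 - 486)^2 = 4·58649, i.e. γ^4 - 972γ^2 + 236196 - 234596 = 0, i.e. γ^4 - 972γ^2 + 1600 = 0. So γ is a root of x^4 - 972x^2 + 1600. This polynomial is irreducible over Q: it has no rational root (each ±√263 ± √223 is irrational), and any factorization into two quadratics over Q would force √(58649) ∈ Q (pairing opposite roots) or √263, √223 ∈ Q (other pairings), all impossible. Hence [Q(γ):Q] = 4 = [Q(√263, √223):Q], so Q(γ) = Q(√263, √223).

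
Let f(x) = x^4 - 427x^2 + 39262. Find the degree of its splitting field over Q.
[K : Q] = 4

Solving the quadratic in x^2: x^2 = (427 ± √(427^2 - 4·39262))/2 = (427 ± √25281)/2 = (427 ± 159)/2, giving x^2 = 134 or x^2 = 293. So f(x) = (x^2 - 134)(x^2 - 293) and the roots of f are ±√134, ±√293. Hence the splitting field is K = Q(√134, √293). Since 134 and 293 are distinct squarefree integers > 1, their product 39262 is not a perfect square, so √293 ∉ Q(√134). By the tower law [K:Q] = [Q(√134,√293):Q(√134)] · [Q(√134):Q] = 2 · 2 = 4.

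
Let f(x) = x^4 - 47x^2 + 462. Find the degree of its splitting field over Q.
[K : Q] = 4

Solving the quadratic in x^2: x^2 = (47 ± √(47^2 - 4·462))/2 = (47 ± √361)/2 = (47 ± 19)/2, giving x^2 = 14 or x^2 = 33. So f(x) = (x^2 - 14)(x^2 - 33) and the roots of f are ±√14, ±√33. Hence the splitting field is K = Q(√14, √33). Since 14 and 33 are distinct squarefree integers > 1, their product 462 is not a perfect square, so √33 ∉ Q(√14). By the tower law [K:Q] = [Q(√14,√33):Q(√14)] · [Q(√14):Q] = 2 · 2 = 4.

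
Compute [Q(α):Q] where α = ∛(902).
[Q(α):Q] = 3

The minimal polynomial of α is x^3 - 902, irreducible over Q since 902 is not a perfect cube (so x^3 - 902 has no rational root). Hence [Q(α):Q] = deg(m_α) = 3.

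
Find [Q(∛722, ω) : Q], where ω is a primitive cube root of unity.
[Q(∛722, ω) : Q] = 6

[Q(∛722):Q] = 3 (min poly x^3 - 722, irreducible since 722 is not a perfect cube). [Q(ω):Q] = 2 (min poly x^2 + x + 1). Since Q(∛722) ⊂ R and ω ∉ R, we have ω ∉ Q(∛722), so x^2 + x + 1 remains irreducible over Q(∛722) and [Q(∛722, ω) : Q(∛722)] = 2. By the tower law, [Q(∛722, ω) : Q] = 3 · 2 = 6. (In fact Q(∛722, ω) is the splitting field of x^3 - 722 over Q.)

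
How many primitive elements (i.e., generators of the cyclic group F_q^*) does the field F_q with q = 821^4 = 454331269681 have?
There are φ(454331269680) = 117336883200 primitive elements

F_q^* is cyclic of order q - 1 = 454331269680. A cyclic group of order m has exactly φ(m) generators. Here m = 454331269680 = 2^4 · 3 · 5 · 41 · 137 · 337021, so the number of primitive elements is φ(454331269680) = 117336883200.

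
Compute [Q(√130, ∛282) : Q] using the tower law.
[Q(√130, ∛282) : Q] = 6

Let L = Q(√130, ∛282). Since Q(√130) ⊂ L and [Q(√130):Q] = 2, the tower law gives 2 | [L:Q]. Likewise Q(∛282) ⊂ L with [Q(∛282):Q] = 3 (because 282 is not a perfect cube), so 3 | [L:Q]. As gcd(2,3) = 1, [L:Q] is divisible by 6. Conversely L is generated over Q by √130 and ∛282, so [L:Q] ≤ 2·3 = 6. Therefore [Q(√130, ∛282) : Q] = 6.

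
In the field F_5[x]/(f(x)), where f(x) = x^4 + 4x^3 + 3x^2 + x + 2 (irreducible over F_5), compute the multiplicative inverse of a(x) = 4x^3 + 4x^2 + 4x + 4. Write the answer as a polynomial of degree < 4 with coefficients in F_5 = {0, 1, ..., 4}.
a(x)^(-1) ≡ 4x^3 + 4x^2 + x + 2 (mod f(x))

Since f is irreducible over F_5, F_5[x]/(f) is a field and a(x) ≠ 0 has an inverse. Apply the extended Euclidean algorithm to f(x) and a(x) in F_5[x]: f(x) = (4x + 2)·a(x) + (4x^2 + 2x + 4);  a(x) = (x + 3)·(4x^2 + 2x + 4) + (4x + 2);  (4x^2 + 2x + 4) = (x)·(4x + 2) + (4). The last nonzero remainder is the constant 4 = gcd(f, a) in F_5. Back-substituting through the division chain expresses 4 = s(x)·a(x) + t(x)·f(x) with s(x) ≡ x^3 + x^2 + 4x + 3 (mod f), so (x^3 + x^2 + 4x + 3)·a(x) ≡ 4 (mod f). Multiplying by 4^(-1) ≡ 4 in F_5 gives a(x)^(-1) ≡ 4·(x^3 + x^2 + 4x + 3) ≡ 4x^3 + 4x^2 + x + 2 (mod f). Check: (4x^3 + 4x^2 + 4x + 4)·(4x^3 + 4x^2 + x + 2) = x^6 + 2x^5 + x^4 + 4x^3 + 3x^2 + 2x + 3 ≡ 1 (mod x^4 + 4x^3 + 3x^2 + x + 2).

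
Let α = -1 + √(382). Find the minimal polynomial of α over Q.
m_α(x) = x^2 + 2x - 381

From α + 1 = √(382), squaring gives (α + 1)^2 = 382, i.e. α^2 + 2α + 1 = 382, so α^2 + 2α - 381 = 0. The discriminant of x^2 + 2x - 381 is (2)^2 - 4·(-381) = 4 + 1524 = 1528, and 4·(382) is not a perfect square in Q since 382 is squarefree and ≠ 1. Hence x^2 + 2x - 381 is irreducible over Q and is the minimal polynomial of α.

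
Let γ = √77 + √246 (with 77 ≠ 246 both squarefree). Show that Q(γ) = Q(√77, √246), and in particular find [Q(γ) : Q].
[Q(γ) : Q] = 4 (equivalently, Q(γ) = Q(√77, √246))

Obviously Q(γ) ⊆ Q(√77, √246), and [Q(√77, √246):Q] = 4 (since 77, 246 are distinct squarefree integers > 1 with 18942 not a perfect square). To show equality we compute the minimal polynomial of γ. From γ = √77 + √246: γ^2 = 77 + 2√(18942) + 246 = 323 + 2√(18942), so γ^2 - 323 = 2√(18942); squaring, (γ^2 - 323)^2 = 4·18942, i.e. γ^4 - 646γ^2 + 104329 - 75768 = 0, i.e. γ^4 - 646γ^2 + 28561 = 0. So γ is a root of x^4 - 646x^2 + 28561. This polynomial is irreducible over Q: it has no rational root (each ±√77 ± √246 is irrational), and any factorization into two quadratics over Q would force √(18942) ∈ Q (pairing opposite roots) or √77, √246 ∈ Q (other pairings), all impossible. Hence [Q(γ):Q] = 4 = [Q(√77, √246):Q], so Q(γ) = Q(√77, √246).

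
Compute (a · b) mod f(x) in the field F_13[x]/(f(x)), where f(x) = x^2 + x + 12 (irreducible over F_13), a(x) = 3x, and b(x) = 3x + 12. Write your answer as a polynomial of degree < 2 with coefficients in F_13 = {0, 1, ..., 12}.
a · b ≡ x + 9 (mod f(x))

Multiply in F_13[x]: a(x)·b(x) = (3x)·(3x + 12) = 9x^2 + 10x. This has degree ≥ 2, so divide by f(x) over F_13: 9x^2 + 10x = (9)·(x^2 + x + 12) + (x + 9). Hence a·b ≡ x + 9 (mod f). (F_13[x]/(f) is a field with 13^2 = 169 elements since f is irreducible of degree 2.)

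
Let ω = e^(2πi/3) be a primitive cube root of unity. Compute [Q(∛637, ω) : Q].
[Q(∛637, ω) : Q] = 6

[Q(∛637):Q] = 3 (min poly x^3 - 637, irreducible since 637 is not a perfect cube). [Q(ω):Q] = 2 (min poly x^2 + x + 1). Since Q(∛637) ⊂ R and ω ∉ R, we have ω ∉ Q(∛637), so x^2 + x + 1 remains irreducible over Q(∛637) and [Q(∛637, ω) : Q(∛637)] = 2. By the tower law, [Q(∛637, ω) : Q] = 3 · 2 = 6. (In fact Q(∛637, ω) is the splitting field of x^3 - 637 over Q.)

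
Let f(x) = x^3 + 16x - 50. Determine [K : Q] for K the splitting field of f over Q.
[K : Q] = 6

By the rational root test, any rational root of the monic integer polynomial f(x) = x^3 + 16x - 50 must be an integer dividing the constant term -50, i.e. one of ±{1, 2, 5, 10, 25, 50}. Evaluating: f(1) = -33, f(-1) = -67, f(2) = -10, f(-2) = -90, f(5) = 155, f(-5) = -255, f(10) = 1110, f(-10) = -1210, f(25) = 15975, f(-25) = -16075, f(50) = 125750, f(-50) = -125850; none is 0, so f has no rational root and is therefore irreducible over Q (a cubic with no linear factor over a field is irreducible). For an irreducible cubic, the Galois group is A_3 or S_3 according as the discriminant disc(f) = -4a^3 - 27b^2 = -4·(16)^3 - 27·(-50)^2 = -83884 is or is not a square in Q. Here disc(f) = -83884 is not a perfect square in Q, so the Galois group of f over Q is not contained in A_3 and must be all of S_3. The splitting field has degree |S_3| = 6 over Q, so [K : Q] = 6.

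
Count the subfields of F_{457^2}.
F_{457^2} has 2 subfields

The subfields of F_{p^n} are exactly the fields F_{p^d} for d | n (each is the fixed field of the unique index-d subgroup of Gal(F_{p^n}/F_p) ≅ Z/nZ). The divisors of n = 2 are {1, 2}, giving 2 subfields: F_{457^1}, F_{457^2}.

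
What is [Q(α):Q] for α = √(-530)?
[Q(α):Q] = 2

[Q(α):Q] equals the degree of the minimal polynomial of α. Here α^2 = -530 and x^2 + 530 is irreducible (d = -530 is squarefree, ≠ 1, hence not a square), so deg(m_α) = 2. Thus [Q(α):Q] = 2.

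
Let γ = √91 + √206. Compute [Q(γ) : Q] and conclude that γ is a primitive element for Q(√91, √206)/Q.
[Q(γ) : Q] = 4 (equivalently, Q(γ) = Q(√91, √206))

Obviously Q(γ) ⊆ Q(√91, √206), and [Q(√91, √206):Q] = 4 (since 91, 206 are distinct squarefree integers > 1 with 18746 not a perfect square). To show equality we compute the minimal polynomial of γ. From γ = √91 + √206: γ^2 = 91 + 2√(18746) + 206 = 297 + 2√(18746), so γ^2 - 297 = 2√(18746); squaring, (γ^2 - 297)^2 = 4·18746, i.e. γ^4 - 594γ^2 + 88209 - 74984 = 0, i.e. γ^4 - 594γ^2 + 13225 = 0. So γ is a root of x^4 - 594x^2 + 13225. This polynomial is irreducible over Q: it has no rational root (each ±√91 ± √206 is irrational), and any factorization into two quadratics over Q would force √(18746) ∈ Q (pairing opposite roots) or √91, √206 ∈ Q (other pairings), all impossible. Hence [Q(γ):Q] = 4 = [Q(√91, √206):Q], so Q(γ) = Q(√91, √206).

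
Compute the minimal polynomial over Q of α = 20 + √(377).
m_α(x) = x^2 - 40x + 23

From α - 20 = √(377), squaring gives (α - 20)^2 = 377, i.e. α^2 - 40α + 400 = 377, so α^2 - 40α + 23 = 0. The discriminant of x^2 - 40x + 23 is (-40)^2 - 4·(23) = 1600 - 92 = 1508, and 4·(377) is not a perfect square in Q since 377 is squarefree and ≠ 1. Hence x^2 - 40x + 23 is irreducible over Q and is the minimal polynomial of α.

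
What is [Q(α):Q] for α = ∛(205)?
[Q(α):Q] = 3

The minimal polynomial of α is x^3 - 205, irreducible over Q since 205 is not a perfect cube (so x^3 - 205 has no rational root). Hence [Q(α):Q] = deg(m_α) = 3.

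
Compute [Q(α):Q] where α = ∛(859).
[Q(α):Q] = 3

The minimal polynomial of α is x^3 - 859, irreducible over Q since 859 is not a perfect cube (so x^3 - 859 has no rational root). Hence [Q(α):Q] = deg(m_α) = 3.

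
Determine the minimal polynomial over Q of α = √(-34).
m_α(x) = x^2 + 34

α satisfies α^2 + 34 = 0, so x^2 + 34 annihilates α. Since d = -34 is squarefree and ≠ 1, it is not a perfect square in Q, so x^2 + 34 has no rational root and is therefore irreducible over Q (a degree-2 polynomial over a field is irreducible iff it has no root). Hence m_α(x) = x^2 + 34.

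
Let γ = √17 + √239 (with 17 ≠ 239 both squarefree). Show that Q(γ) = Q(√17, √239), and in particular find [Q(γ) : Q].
[Q(γ) : Q] = 4 (equivalently, Q(γ) = Q(√17, √239))

Obviously Q(γ) ⊆ Q(√17, √239), and [Q(√17, √239):Q] = 4 (since 17, 239 are distinct squarefree integers > 1 with 4063 not a perfect square). To show equality we compute the minimal polynomial of γ. From γ = √17 + √239: γ^2 = 17 + 2√(4063) + 239 = 256 + 2√(4063), so γ^2 - 256 = 2√(4063); squaring, (γ^2 - 256)^2 = 4·4063, i.e. γ^4 - 512γ^2 + 65536 - 16252 = 0, i.e. γ^4 - 512γ^2 + 49284 = 0. So γ is a root of x^4 - 512x^2 + 49284. This polynomial is irreducible over Q: it has no rational root (each ±√17 ± √239 is irrational), and any factorization into two quadratics over Q would force √(4063) ∈ Q (pairing opposite roots) or √17, √239 ∈ Q (other pairings), all impossible. Hence [Q(γ):Q] = 4 = [Q(√17, √239):Q], so Q(γ) = Q(√17, √239).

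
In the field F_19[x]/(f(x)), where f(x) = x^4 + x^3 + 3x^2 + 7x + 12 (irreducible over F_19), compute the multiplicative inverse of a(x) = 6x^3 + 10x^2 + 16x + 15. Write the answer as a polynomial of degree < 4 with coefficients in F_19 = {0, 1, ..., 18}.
a(x)^(-1) ≡ 14x^3 + 17x^2 + 4x + 9 (mod f(x))

Since f is irreducible over F_19, F_19[x]/(f) is a field and a(x) ≠ 0 has an inverse. Apply the extended Euclidean algorithm to f(x) and a(x) in F_19[x]: f(x) = (16x + 2)·a(x) + (12x^2 + x + 1);  a(x) = (10x)·(12x^2 + x + 1) + (6x + 15);  (12x^2 + x + 1) = (2x + 11)·(6x + 15) + (7). The last nonzero remainder is the constant 7 = gcd(f, a) in F_19. Back-substituting through the division chain expresses 7 = s(x)·a(x) + t(x)·f(x) with s(x) ≡ 3x^3 + 5x^2 + 9x + 6 (mod f), so (3x^3 + 5x^2 + 9x + 6)·a(x) ≡ 7 (mod f). Multiplying by 7^(-1) ≡ 11 in F_19 gives a(x)^(-1) ≡ 11·(3x^3 + 5x^2 + 9x + 6) ≡ 14x^3 + 17x^2 + 4x + 9 (mod f). Check: (6x^3 + 10x^2 + 16x + 15)·(14x^3 + 17x^2 + 4x + 9) = 8x^6 + 14x^5 + 6x^3 + 10x^2 + 14x + 2 ≡ 1 (mod x^4 + x^3 + 3x^2 + 7x + 12).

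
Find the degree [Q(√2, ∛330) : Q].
[Q(√2, ∛330) : Q] = 6

Let L = Q(√2, ∛330). Since Q(√2) ⊂ L and [Q(√2):Q] = 2, the tower law gives 2 | [L:Q]. Likewise Q(∛330) ⊂ L with [Q(∛330):Q] = 3 (because 330 is not a perfect cube), so 3 | [L:Q]. As gcd(2,3) = 1, [L:Q] is divisible by 6. Conversely L is generated over Q by √2 and ∛330, so [L:Q] ≤ 2·3 = 6. Therefore [Q(√2, ∛330) : Q] = 6.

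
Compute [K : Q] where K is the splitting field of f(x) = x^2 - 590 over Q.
[K : Q] = 2

f(x) = x^2 - 590 factors as (x - √590)(x + √590). The splitting field is K = Q(√590). Since 590 is squarefree and > 1, it is not a perfect square, so x^2 - 590 is irreducible over Q and [Q(√590) : Q] = 2. Hence [K : Q] = 2.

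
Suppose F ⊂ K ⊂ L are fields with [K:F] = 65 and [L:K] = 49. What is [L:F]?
[L:F] = 3185

The tower law says that for any tower of field extensions F ⊂ K ⊂ L with finite degrees, [L:F] = [L:K] · [K:F]. Here this gives [L:F] = 49 · 65 = 3185.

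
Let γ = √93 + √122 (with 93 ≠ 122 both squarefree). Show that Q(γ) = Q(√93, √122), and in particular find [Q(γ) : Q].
[Q(γ) : Q] = 4 (equivalently, Q(γ) = Q(√93, √122))

Obviously Q(γ) ⊆ Q(√93, √122), and [Q(√93, √122):Q] = 4 (since 93, 122 are distinct squarefree integers > 1 with 11346 not a perfect square). To show equality we compute the minimal polynomial of γ. From γ = √93 + √122: γ^2 = 93 + 2√(11346) + 122 = 215 + 2√(11346), so γ^2 - 215 = 2√(11346); squaring, (γ^2 - 215)^2 = 4·11346, i.e. γ^4 - 430γ^2 + 46225 - 45384 = 0, i.e. γ^4 - 430γ^2 + 841 = 0. So γ is a root of x^4 - 430x^2 + 841. This polynomial is irreducible over Q: it has no rational root (each ±√93 ± √122 is irrational), and any factorization into two quadratics over Q would force √(11346) ∈ Q (pairing opposite roots) or √93, √122 ∈ Q (other pairings), all impossible. Hence [Q(γ):Q] = 4 = [Q(√93, √122):Q], so Q(γ) = Q(√93, √122).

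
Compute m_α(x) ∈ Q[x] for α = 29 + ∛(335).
m_α(x) = x^3 - 87x^2 + 2523x - 24724

Set β = α - 29 = ∛(335), so β^3 = 335. Then (α - 29)^3 - 335 = 0, i.e. α is a root of g(x) = (x - 29)^3 - 335 = x^3 - 87x^2 + 2523x - 24724. Since g(x) = h(x - 29) where h(x) = x^3 - 335, and h is irreducible over Q (because 335 is not a perfect cube, so h has no rational root, and a monic cubic with no rational root is irreducible), g is also irreducible (irreducibility is preserved under the substitution x → x - 29). Hence m_α(x) = x^3 - 87x^2 + 2523x - 24724.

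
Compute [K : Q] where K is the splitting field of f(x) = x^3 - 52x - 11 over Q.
[K : Q] = 6

By the rational root test, any rational root of the monic integer polynomial f(x) = x^3 - 52x - 11 must be an integer dividing the constant term -11, i.e. one of ±{1, 11}. Evaluating: f(1) = -62, f(-1) = 40, f(11) = 748, f(-11) = -770; none is 0, so f has no rational root and is therefore irreducible over Q (a cubic with no linear factor over a field is irreducible). For an irreducible cubic, the Galois group is A_3 or S_3 according as the discriminant disc(f) = -4a^3 - 27b^2 = -4·(-52)^3 - 27·(-11)^2 = 559165 is or is not a square in Q. Here disc(f) = 559165 is not a perfect square in Q, so the Galois group of f over Q is not contained in A_3 and must be all of S_3. The splitting field has degree |S_3| = 6 over Q, so [K : Q] = 6.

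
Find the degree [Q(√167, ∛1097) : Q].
[Q(√167, ∛1097) : Q] = 6

Let L = Q(√167, ∛1097). Since Q(√167) ⊂ L and [Q(√167):Q] = 2, the tower law gives 2 | [L:Q]. Likewise Q(∛1097) ⊂ L with [Q(∛1097):Q] = 3 (because 1097 is not a perfect cube), so 3 | [L:Q]. As gcd(2,3) = 1, [L:Q] is divisible by 6. Conversely L is generated over Q by √167 and ∛1097, so [L:Q] ≤ 2·3 = 6. Therefore [Q(√167, ∛1097) : Q] = 6.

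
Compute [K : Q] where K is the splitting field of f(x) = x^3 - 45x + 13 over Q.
[K : Q] = 6

By the rational root test, any rational root of the monic integer polynomial f(x) = x^3 - 45x + 13 must be an integer dividing the constant term 13, i.e. one of ±{1, 13}. Evaluating: f(1) = -31, f(-1) = 57, f(13) = 1625, f(-13) = -1599; none is 0, so f has no rational root and is therefore irreducible over Q (a cubic with no linear factor over a field is irreducible). For an irreducible cubic, the Galois group is A_3 or S_3 according as the discriminant disc(f) = -4a^3 - 27b^2 = -4·(-45)^3 - 27·(13)^2 = 359937 is or is not a square in Q. Here disc(f) = 359937 is not a perfect square in Q, so the Galois group of f over Q is not contained in A_3 and must be all of S_3. The splitting field has degree |S_3| = 6 over Q, so [K : Q] = 6.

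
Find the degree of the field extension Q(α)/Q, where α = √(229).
[Q(α):Q] = 2

[Q(α):Q] equals the degree of the minimal polynomial of α. Here α^2 = 229 and x^2 - 229 is irreducible (d = 229 is squarefree, ≠ 1, hence not a square), so deg(m_α) = 2. Thus [Q(α):Q] = 2.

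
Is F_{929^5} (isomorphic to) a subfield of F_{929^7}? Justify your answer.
No: F_{929^5} is not a subfield of F_{929^7}

F_{p^m} embeds in F_{p^n} iff m | n. Here 5 ∤ 7 (since 7 = 1·5 + 2 with remainder 2 ≠ 0), so F_{929^5} is not a subfield of F_{929^7}. Equivalently: if it were, the tower law would give 5 = [F_{929^5}:F_929] dividing [F_{929^7}:F_929] = 7, contradiction.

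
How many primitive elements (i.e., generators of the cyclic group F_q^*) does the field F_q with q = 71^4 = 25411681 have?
There are φ(25411680) = 5806080 primitive elements

F_q^* is cyclic of order q - 1 = 25411680. A cyclic group of order m has exactly φ(m) generators. Here m = 25411680 = 2^5 · 3^2 · 5 · 7 · 2521, so the number of primitive elements is φ(25411680) = 5806080.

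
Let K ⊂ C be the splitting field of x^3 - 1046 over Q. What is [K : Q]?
[K : Q] = 6

The roots of x^3 - 1046 are ∛1046, ω∛1046, ω^2∛1046 where ω = e^(2πi/3) is a primitive cube root of unity, so K = Q(∛1046, ω). Now [Q(∛1046):Q] = 3 (since 1046 is not a perfect cube, x^3 - 1046 is irreducible) and [Q(ω):Q] = 2. Both 2 and 3 divide [K:Q], and [K:Q] ≤ 3·2 = 6, so [K:Q] = 6. (Equivalently: Q(∛1046) ⊂ R but ω ∉ R, so [K : Q(∛1046)] = 2.)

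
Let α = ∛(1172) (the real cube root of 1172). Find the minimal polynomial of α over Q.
m_α(x) = x^3 - 1172

α satisfies α^3 = 1172, so x^3 - 1172 annihilates α. By the rational root test, a rational root p/q (in lowest terms) of x^3 - 1172 would satisfy p^3 = 1172 q^3, forcing q = 1 and p^3 = 1172; but 1172 is not a perfect cube, contradiction. A monic cubic over Q with no rational root is irreducible (any nontrivial factorization would include a linear factor). Hence x^3 - 1172 is the minimal polynomial of α, and in particular [Q(α):Q] = 3.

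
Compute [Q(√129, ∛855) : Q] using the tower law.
[Q(√129, ∛855) : Q] = 6

Let L = Q(√129, ∛855). Since Q(√129) ⊂ L and [Q(√129):Q] = 2, the tower law gives 2 | [L:Q]. Likewise Q(∛855) ⊂ L with [Q(∛855):Q] = 3 (because 855 is not a perfect cube), so 3 | [L:Q]. As gcd(2,3) = 1, [L:Q] is divisible by 6. Conversely L is generated over Q by √129 and ∛855, so [L:Q] ≤ 2·3 = 6. Therefore [Q(√129, ∛855) : Q] = 6.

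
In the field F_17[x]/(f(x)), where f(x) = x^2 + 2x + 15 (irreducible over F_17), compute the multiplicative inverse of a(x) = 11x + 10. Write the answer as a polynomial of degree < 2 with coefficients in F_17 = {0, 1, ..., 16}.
a(x)^(-1) ≡ 9x + 16 (mod f(x))

Since f is irreducible over F_17, F_17[x]/(f) is a field and a(x) ≠ 0 has an inverse. Apply the extended Euclidean algorithm to f(x) and a(x) in F_17[x]: f(x) = (14x + 6)·a(x) + (6). The last nonzero remainder is the constant 6 = gcd(f, a) in F_17. Back-substituting through the division chain expresses 6 = s(x)·a(x) + t(x)·f(x) with s(x) ≡ 3x + 11 (mod f), so (3x + 11)·a(x) ≡ 6 (mod f). Multiplying by 6^(-1) ≡ 3 in F_17 gives a(x)^(-1) ≡ 3·(3x + 11) ≡ 9x + 16 (mod f). Check: (11x + 10)·(9x + 16) = 14x^2 + 11x + 7 ≡ 1 (mod x^2 + 2x + 15).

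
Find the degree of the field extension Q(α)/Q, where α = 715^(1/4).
[Q(α):Q] = 4

α is a root of x^4 - 715. By Eisenstein's criterion at the prime p = 5 (which divides the constant term 715 but p^2 = 25 does not, since 715 is squarefree), x^4 - 715 is irreducible over Q. Hence [Q(α):Q] = 4.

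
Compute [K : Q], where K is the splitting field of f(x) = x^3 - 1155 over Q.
[K : Q] = 6

The roots of x^3 - 1155 are ∛1155, ω∛1155, ω^2∛1155 where ω = e^(2πi/3) is a primitive cube root of unity, so K = Q(∛1155, ω). Now [Q(∛1155):Q] = 3 (since 1155 is not a perfect cube, x^3 - 1155 is irreducible) and [Q(ω):Q] = 2. Both 2 and 3 divide [K:Q], and [K:Q] ≤ 3·2 = 6, so [K:Q] = 6. (Equivalently: Q(∛1155) ⊂ R but ω ∉ R, so [K : Q(∛1155)] = 2.)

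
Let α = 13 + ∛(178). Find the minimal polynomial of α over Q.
m_α(x) = x^3 - 39x^2 + 507x - 2375

Set β = α - 13 = ∛(178), so β^3 = 178. Then (α - 13)^3 - 178 = 0, i.e. α is a root of g(x) = (x - 13)^3 - 178 = x^3 - 39x^2 + 507x - 2375. Since g(x) = h(x - 13) where h(x) = x^3 - 178, and h is irreducible over Q (because 178 is not a perfect cube, so h has no rational root, and a monic cubic with no rational root is irreducible), g is also irreducible (irreducibility is preserved under the substitution x → x - 13). Hence m_α(x) = x^3 - 39x^2 + 507x - 2375.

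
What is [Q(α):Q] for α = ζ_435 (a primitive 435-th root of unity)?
[Q(α):Q] = 224

The minimal polynomial of ζ_435 over Q is the 435-th cyclotomic polynomial Φ_435(x), which is irreducible over Q and has degree φ(435) = 224. Hence [Q(α):Q] = φ(435) = 224.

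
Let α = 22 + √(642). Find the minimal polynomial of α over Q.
m_α(x) = x^2 - 44x - 158

From α - 22 = √(642), squaring gives (α - 22)^2 = 642, i.e. α^2 - 44α + 484 = 642, so α^2 - 44α - 158 = 0. The discriminant of x^2 - 44x - 158 is (-44)^2 - 4·(-158) = 1936 + 632 = 2568, and 4·(642) is not a perfect square in Q since 642 is squarefree and ≠ 1. Hence x^2 - 44x - 158 is irreducible over Q and is the minimal polynomial of α.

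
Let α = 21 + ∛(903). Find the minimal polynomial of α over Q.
m_α(x) = x^3 - 63x^2 + 1323x - 10164

Set β = α - 21 = ∛(903), so β^3 = 903. Then (α - 21)^3 - 903 = 0, i.e. α is a root of g(x) = (x - 21)^3 - 903 = x^3 - 63x^2 + 1323x - 10164. Since g(x) = h(x - 21) where h(x) = x^3 - 903, and h is irreducible over Q (because 903 is not a perfect cube, so h has no rational root, and a monic cubic with no rational root is irreducible), g is also irreducible (irreducibility is preserved under the substitution x → x - 21). Hence m_α(x) = x^3 - 63x^2 + 1323x - 10164.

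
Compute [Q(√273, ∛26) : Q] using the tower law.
[Q(√273, ∛26) : Q] = 6

Let L = Q(√273, ∛26). Since Q(√273) ⊂ L and [Q(√273):Q] = 2, the tower law gives 2 | [L:Q]. Likewise Q(∛26) ⊂ L with [Q(∛26):Q] = 3 (because 26 is not a perfect cube), so 3 | [L:Q]. As gcd(2,3) = 1, [L:Q] is divisible by 6. Conversely L is generated over Q by √273 and ∛26, so [L:Q] ≤ 2·3 = 6. Therefore [Q(√273, ∛26) : Q] = 6.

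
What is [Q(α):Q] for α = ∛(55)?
[Q(α):Q] = 3

The minimal polynomial of α is x^3 - 55, irreducible over Q since 55 is not a perfect cube (so x^3 - 55 has no rational root). Hence [Q(α):Q] = deg(m_α) = 3.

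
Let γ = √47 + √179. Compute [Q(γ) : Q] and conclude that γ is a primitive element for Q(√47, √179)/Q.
[Q(γ) : Q] = 4 (equivalently, Q(γ) = Q(√47, √179))

Obviously Q(γ) ⊆ Q(√47, √179), and [Q(√47, √179):Q] = 4 (since 47, 179 are distinct squarefree integers > 1 with 8413 not a perfect square). To show equality we compute the minimal polynomial of γ. From γ = √47 + √179: γ^2 = 47 + 2√(8413) + 179 = 226 + 2√(8413), so γ^2 - 226 = 2√(8413); squaring, (γ^2 - 226)^2 = 4·8413, i.e. γ^4 - 452γ^2 + 51076 - 33652 = 0, i.e. γ^4 - 452γ^2 + 17424 = 0. So γ is a root of x^4 - 452x^2 + 17424. This polynomial is irreducible over Q: it has no rational root (each ±√47 ± √179 is irrational), and any factorization into two quadratics over Q would force √(8413) ∈ Q (pairing opposite roots) or √47, √179 ∈ Q (other pairings), all impossible. Hence [Q(γ):Q] = 4 = [Q(√47, √179):Q], so Q(γ) = Q(√47, √179).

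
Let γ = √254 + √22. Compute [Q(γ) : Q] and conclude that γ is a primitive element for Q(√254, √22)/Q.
[Q(γ) : Q] = 4 (equivalently, Q(γ) = Q(√254, √22))

Obviously Q(γ) ⊆ Q(√254, √22), and [Q(√254, √22):Q] = 4 (since 254, 22 are distinct squarefree integers > 1 with 5588 not a perfect square). To show equality we compute the minimal polynomial of γ. From γ = √254 + √22: γ^2 = 254 + 2√(5588) + 22 = 276 + 2√(5588), so γ^2 - 276 = 2√(5588); squaring, (γ^2 - 276)^2 = 4·5588, i.e. γ^4 - 552γ^2 + 76176 - 22352 = 0, i.e. γ^4 - 552γ^2 + 53824 = 0. So γ is a root of x^4 - 552x^2 + 53824. This polynomial is irreducible over Q: it has no rational root (each ±√254 ± √22 is irrational), and any factorization into two quadratics over Q would force √(5588) ∈ Q (pairing opposite roots) or √254, √22 ∈ Q (other pairings), all impossible. Hence [Q(γ):Q] = 4 = [Q(√254, √22):Q], so Q(γ) = Q(√254, √22).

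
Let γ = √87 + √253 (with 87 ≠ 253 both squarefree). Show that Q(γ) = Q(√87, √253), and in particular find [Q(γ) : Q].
[Q(γ) : Q] = 4 (equivalently, Q(γ) = Q(√87, √253))

Obviously Q(γ) ⊆ Q(√87, √253), and [Q(√87, √253):Q] = 4 (since 87, 253 are distinct squarefree integers > 1 with 22011 not a perfect square). To show equality we compute the minimal polynomial of γ. From γ = √87 + √253: γ^2 = 87 + 2√(22011) + 253 = 340 + 2√(22011), so γ^2 - 340 = 2√(22011); squaring, (γ^2 - 340)^2 = 4·22011, i.e. γ^4 - 680γ^2 + 115600 - 88044 = 0, i.e. γ^4 - 680γ^2 + 27556 = 0. So γ is a root of x^4 - 680x^2 + 27556. This polynomial is irreducible over Q: it has no rational root (each ±√87 ± √253 is irrational), and any factorization into two quadratics over Q would force √(22011) ∈ Q (pairing opposite roots) or √87, √253 ∈ Q (other pairings), all impossible. Hence [Q(γ):Q] = 4 = [Q(√87, √253):Q], so Q(γ) = Q(√87, √253).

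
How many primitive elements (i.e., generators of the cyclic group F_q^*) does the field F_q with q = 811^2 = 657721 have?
There are φ(657720) = 145152 primitive elements

F_q^* is cyclic of order q - 1 = 657720. A cyclic group of order m has exactly φ(m) generators. Here m = 657720 = 2^3 · 3^4 · 5 · 7 · 29, so the number of primitive elements is φ(657720) = 145152.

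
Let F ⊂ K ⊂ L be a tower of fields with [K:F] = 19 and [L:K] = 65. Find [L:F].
[L:F] = 1235

The tower law says that for any tower of field extensions F ⊂ K ⊂ L with finite degrees, [L:F] = [L:K] · [K:F]. Here this gives [L:F] = 65 · 19 = 1235.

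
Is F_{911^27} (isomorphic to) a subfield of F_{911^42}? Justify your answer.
No: F_{911^27} is not a subfield of F_{911^42}

F_{p^m} embeds in F_{p^n} iff m | n. Here 27 ∤ 42 (since 42 = 1·27 + 15 with remainder 15 ≠ 0), so F_{911^27} is not a subfield of F_{911^42}. Equivalently: if it were, the tower law would give 27 = [F_{911^27}:F_911] dividing [F_{911^42}:F_911] = 42, contradiction.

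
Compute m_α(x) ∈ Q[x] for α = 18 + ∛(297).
m_α(x) = x^3 - 54x^2 + 972x - 6129

Set β = α - 18 = ∛(297), so β^3 = 297. Then (α - 18)^3 - 297 = 0, i.e. α is a root of g(x) = (x - 18)^3 - 297 = x^3 - 54x^2 + 972x - 6129. Since g(x) = h(x - 18) where h(x) = x^3 - 297, and h is irreducible over Q (because 297 is not a perfect cube, so h has no rational root, and a monic cubic with no rational root is irreducible), g is also irreducible (irreducibility is preserved under the substitution x → x - 18). Hence m_α(x) = x^3 - 54x^2 + 972x - 6129.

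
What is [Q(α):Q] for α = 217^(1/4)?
[Q(α):Q] = 4

α is a root of x^4 - 217. By Eisenstein's criterion at the prime p = 7 (which divides the constant term 217 but p^2 = 49 does not, since 217 is squarefree), x^4 - 217 is irreducible over Q. Hence [Q(α):Q] = 4.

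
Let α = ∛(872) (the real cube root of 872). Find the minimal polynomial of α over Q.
m_α(x) = x^3 - 872

α satisfies α^3 = 872, so x^3 - 872 annihilates α. By the rational root test, a rational root p/q (in lowest terms) of x^3 - 872 would satisfy p^3 = 872 q^3, forcing q = 1 and p^3 = 872; but 872 is not a perfect cube, contradiction. A monic cubic over Q with no rational root is irreducible (any nontrivial factorization would include a linear factor). Hence x^3 - 872 is the minimal polynomial of α, and in particular [Q(α):Q] = 3.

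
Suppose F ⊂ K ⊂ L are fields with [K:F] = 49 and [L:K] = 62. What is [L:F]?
[L:F] = 3038

The tower law says that for any tower of field extensions F ⊂ K ⊂ L with finite degrees, [L:F] = [L:K] · [K:F]. Here this gives [L:F] = 62 · 49 = 3038.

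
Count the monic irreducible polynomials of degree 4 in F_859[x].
There are 136116908070 monic irreducible polynomials of degree 4 over F_859

Each element of F_{859^4} that lies in no proper subfield is a root of exactly one monic irreducible of degree 4 over F_859, and each such polynomial has 4 distinct roots in F_{859^4}. By Möbius inversion the count is N_859(4) = (1/4) Σ_{d|4} μ(4/d) · 859^d = (1/4)(μ(4)·859^1 + μ(2)·859^2 + μ(1)·859^4) = 544467632280/4 = 136116908070.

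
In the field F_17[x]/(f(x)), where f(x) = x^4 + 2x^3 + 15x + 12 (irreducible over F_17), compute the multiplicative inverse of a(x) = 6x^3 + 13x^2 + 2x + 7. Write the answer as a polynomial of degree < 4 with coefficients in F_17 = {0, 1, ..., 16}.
a(x)^(-1) ≡ 12x^3 + 11x^2 + 16x + 16 (mod f(x))

Since f is irreducible over F_17, F_17[x]/(f) is a field and a(x) ≠ 0 has an inverse. Apply the extended Euclidean algorithm to f(x) and a(x) in F_17[x]: f(x) = (3x + 8)·a(x) + (9x^2 + 12x + 7);  a(x) = (12x + 10)·(9x^2 + 12x + 7) + (2x + 5);  (9x^2 + 12x + 7) = (13x + 16)·(2x + 5) + (12). The last nonzero remainder is the constant 12 = gcd(f, a) in F_17. Back-substituting through the division chain expresses 12 = s(x)·a(x) + t(x)·f(x) with s(x) ≡ 8x^3 + 13x^2 + 5x + 5 (mod f), so (8x^3 + 13x^2 + 5x + 5)·a(x) ≡ 12 (mod f). Multiplying by 12^(-1) ≡ 10 in F_17 gives a(x)^(-1) ≡ 10·(8x^3 + 13x^2 + 5x + 5) ≡ 12x^3 + 11x^2 + 16x + 16 (mod f). Check: (6x^3 + 13x^2 + 2x + 7)·(12x^3 + 11x^2 + 16x + 16) = 4x^6 + x^5 + 8x^4 + 2x^3 + 11x^2 + 8x + 10 ≡ 1 (mod x^4 + 2x^3 + 15x + 12).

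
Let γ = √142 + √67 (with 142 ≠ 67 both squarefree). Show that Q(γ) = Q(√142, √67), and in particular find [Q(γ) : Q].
[Q(γ) : Q] = 4 (equivalently, Q(γ) = Q(√142, √67))

Obviously Q(γ) ⊆ Q(√142, √67), and [Q(√142, √67):Q] = 4 (since 142, 67 are distinct squarefree integers > 1 with 9514 not a perfect square). To show equality we compute the minimal polynomial of γ. From γ = √142 + √67: γ^2 = 142 + 2√(9514) + 67 = 209 + 2√(9514), so γ^2 - 209 = 2√(9514); squaring, (γ^2 - 209)^2 = 4·9514, i.e. γ^4 - 418γ^2 + 43681 - 38056 = 0, i.e. γ^4 - 418γ^2 + 5625 = 0. So γ is a root of x^4 - 418x^2 + 5625. This polynomial is irreducible over Q: it has no rational root (each ±√142 ± √67 is irrational), and any factorization into two quadratics over Q would force √(9514) ∈ Q (pairing opposite roots) or √142, √67 ∈ Q (other pairings), all impossible. Hence [Q(γ):Q] = 4 = [Q(√142, √67):Q], so Q(γ) = Q(√142, √67).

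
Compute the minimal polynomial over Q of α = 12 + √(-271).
m_α(x) = x^2 - 24x + 415

From α - 12 = √(-271), squaring gives (α - 12)^2 = -271, i.e. α^2 - 24α + 144 = -271, so α^2 - 24α + 415 = 0. The discriminant of x^2 - 24x + 415 is (-24)^2 - 4·(415) = 576 - 1660 = -1084, and 4·(-271) is not a perfect square in Q since -271 is squarefree and ≠ 1. Hence x^2 - 24x + 415 is irreducible over Q and is the minimal polynomial of α.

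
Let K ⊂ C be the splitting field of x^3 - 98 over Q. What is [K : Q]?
[K : Q] = 6

The roots of x^3 - 98 are ∛98, ω∛98, ω^2∛98 where ω = e^(2πi/3) is a primitive cube root of unity, so K = Q(∛98, ω). Now [Q(∛98):Q] = 3 (since 98 is not a perfect cube, x^3 - 98 is irreducible) and [Q(ω):Q] = 2. Both 2 and 3 divide [K:Q], and [K:Q] ≤ 3·2 = 6, so [K:Q] = 6. (Equivalently: Q(∛98) ⊂ R but ω ∉ R, so [K : Q(∛98)] = 2.)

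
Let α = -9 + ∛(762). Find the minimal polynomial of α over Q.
m_α(x) = x^3 + 27x^2 + 243x - 33

Set β = α + 9 = ∛(762), so β^3 = 762. Then (α + 9)^3 - 762 = 0, i.e. α is a root of g(x) = (x + 9)^3 - 762 = x^3 + 27x^2 + 243x - 33. Since g(x) = h(x + 9) where h(x) = x^3 - 762, and h is irreducible over Q (because 762 is not a perfect cube, so h has no rational root, and a monic cubic with no rational root is irreducible), g is also irreducible (irreducibility is preserved under the substitution x → x + 9). Hence m_α(x) = x^3 + 27x^2 + 243x - 33.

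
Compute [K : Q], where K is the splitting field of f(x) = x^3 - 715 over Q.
[K : Q] = 6

The roots of x^3 - 715 are ∛715, ω∛715, ω^2∛715 where ω = e^(2πi/3) is a primitive cube root of unity, so K = Q(∛715, ω). Now [Q(∛715):Q] = 3 (since 715 is not a perfect cube, x^3 - 715 is irreducible) and [Q(ω):Q] = 2. Both 2 and 3 divide [K:Q], and [K:Q] ≤ 3·2 = 6, so [K:Q] = 6. (Equivalently: Q(∛715) ⊂ R but ω ∉ R, so [K : Q(∛715)] = 2.)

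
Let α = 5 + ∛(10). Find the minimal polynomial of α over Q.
m_α(x) = x^3 - 15x^2 + 75x - 135

Set β = α - 5 = ∛(10), so β^3 = 10. Then (α - 5)^3 - 10 = 0, i.e. α is a root of g(x) = (x - 5)^3 - 10 = x^3 - 15x^2 + 75x - 135. Since g(x) = h(x - 5) where h(x) = x^3 - 10, and h is irreducible over Q (because 10 is not a perfect cube, so h has no rational root, and a monic cubic with no rational root is irreducible), g is also irreducible (irreducibility is preserved under the substitution x → x - 5). Hence m_α(x) = x^3 - 15x^2 + 75x - 135.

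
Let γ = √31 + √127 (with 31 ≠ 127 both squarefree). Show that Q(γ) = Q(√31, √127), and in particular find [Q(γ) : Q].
[Q(γ) : Q] = 4 (equivalently, Q(γ) = Q(√31, √127))

Obviously Q(γ) ⊆ Q(√31, √127), and [Q(√31, √127):Q] = 4 (since 31, 127 are distinct squarefree integers > 1 with 3937 not a perfect square). To show equality we compute the minimal polynomial of γ. From γ = √31 + √127: γ^2 = 31 + 2√(3937) + 127 = 158 + 2√(3937), so γ^2 - 158 = 2√(3937); squaring, (γ^2 - 158)^2 = 4·3937, i.e. γ^4 - 316γ^2 + 24964 - 15748 = 0, i.e. γ^4 - 316γ^2 + 9216 = 0. So γ is a root of x^4 - 316x^2 + 9216. This polynomial is irreducible over Q: it has no rational root (each ±√31 ± √127 is irrational), and any factorization into two quadratics over Q would force √(3937) ∈ Q (pairing opposite roots) or √31, √127 ∈ Q (other pairings), all impossible. Hence [Q(γ):Q] = 4 = [Q(√31, √127):Q], so Q(γ) = Q(√31, √127).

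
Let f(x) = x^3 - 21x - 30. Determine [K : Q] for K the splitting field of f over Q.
[K : Q] = 6

By the rational root test, any rational root of the monic integer polynomial f(x) = x^3 - 21x - 30 must be an integer dividing the constant term -30, i.e. one of ±{1, 2, 3, 5, 6, 10, 15, 30}. Evaluating: f(1) = -50, f(-1) = -10, f(2) = -64, f(-2) = 4, f(3) = -66, f(-3) = 6, f(5) = -10, f(-5) = -50, f(6) = 60, f(-6) = -120, f(10) = 760, f(-10) = -820, f(15) = 3030, f(-15) = -3090, f(30) = 26340, f(-30) = -26400; none is 0, so f has no rational root and is therefore irreducible over Q (a cubic with no linear factor over a field is irreducible). For an irreducible cubic, the Galois group is A_3 or S_3 according as the discriminant disc(f) = -4a^3 - 27b^2 = -4·(-21)^3 - 27·(-30)^2 = 12744 is or is not a square in Q. Here disc(f) = 12744 is not a perfect square in Q, so the Galois group of f over Q is not contained in A_3 and must be all of S_3. The splitting field has degree |S_3| = 6 over Q, so [K : Q] = 6.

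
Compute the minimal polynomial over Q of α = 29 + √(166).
m_α(x) = x^2 - 58x + 675

From α - 29 = √(166), squaring gives (α - 29)^2 = 166, i.e. α^2 - 58α + 841 = 166, so α^2 - 58α + 675 = 0. The discriminant of x^2 - 58x + 675 is (-58)^2 - 4·(675) = 3364 - 2700 = 664, and 4·(166) is not a perfect square in Q since 166 is squarefree and ≠ 1. Hence x^2 - 58x + 675 is irreducible over Q and is the minimal polynomial of α.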